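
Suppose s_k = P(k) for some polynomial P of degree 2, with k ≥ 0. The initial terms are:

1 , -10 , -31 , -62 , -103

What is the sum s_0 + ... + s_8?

-1227

1st diffs: -11, -21, -31, -41.
2nd diffs: -10, -10, -10 (constant).
Newton forward-difference form: s_k = 1 + (-11)·C(k,1) + (-10)·C(k,2).
Continuing: -154, -215, -286, -367.
Summing k = 0..8 (9 terms) gives -1227.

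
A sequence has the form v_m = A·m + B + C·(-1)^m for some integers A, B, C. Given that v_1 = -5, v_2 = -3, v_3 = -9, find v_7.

At m = 1, 2, 3: A + B - C = -5; 2A + B + C = -3; 3A + B - C = -9.
Subtracting the first from the second: A + 2C = 2.
Subtracting the second from the third: A - 2C = -6.
Solving: C = 2, A = -2, then B = -1.
Hence v_7 = -2·7 + (-1) + 2·(-1) = -17.

-17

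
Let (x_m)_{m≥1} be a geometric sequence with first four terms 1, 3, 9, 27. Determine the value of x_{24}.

Common ratio r = 3.
x_m = 1·3^(m-1).
x_{24} = 1·3^23 = 94143178827.

94143178827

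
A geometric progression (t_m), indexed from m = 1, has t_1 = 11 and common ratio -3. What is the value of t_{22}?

t_m = 11·(-3)^(m-1).
t_{22} = 11·(-3)^21 = -115063885233.

-115063885233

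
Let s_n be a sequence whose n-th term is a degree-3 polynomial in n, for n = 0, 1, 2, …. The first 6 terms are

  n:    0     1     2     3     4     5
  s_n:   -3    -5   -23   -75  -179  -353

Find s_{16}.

-12035

1st diffs: -2, -18, -52, -104, -174.
2nd diffs: -16, -34, -52, -70.
3rd diffs: -18, -18, -18 (constant).
So s_n = -3n^3 + n^2 - 3.
Evaluating at n = 16 gives s_{16} = -12035.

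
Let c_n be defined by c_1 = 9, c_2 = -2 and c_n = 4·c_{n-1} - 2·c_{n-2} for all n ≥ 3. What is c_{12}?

Step forward from the initial values:
c_3 = -26  c_4 = -100  c_5 = -348  c_6 = -1192  c_7 = -4072  c_8 = -13904  c_9 = -47472  c_{10} = -162080  c_{11} = -553376  c_{12} = -1889344.

-1889344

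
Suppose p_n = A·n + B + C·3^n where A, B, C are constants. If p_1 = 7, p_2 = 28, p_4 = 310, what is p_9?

Plug in n = 1, 2, 4: A + B + 3C = 7; 2A + B + 9C = 28; 4A + B + 81C = 310.
Subtracting the first from the second: A + 6C = 21.
Subtracting the second from the third: 2A + 72C = 282.
Solving: C = 4, A = -3, then B = -2.
Therefore p_9 = -27 + (-2) + 4·19683 = 78703.

78703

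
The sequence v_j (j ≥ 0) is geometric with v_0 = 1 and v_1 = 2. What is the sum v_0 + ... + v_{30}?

2147483647

Common ratio r = 2.
v_j = 1·2^(j-0).
S = 1·(2^31 - 1)/(2 - 1) = 1·(2147483648 - 1)/(1) = 2147483647.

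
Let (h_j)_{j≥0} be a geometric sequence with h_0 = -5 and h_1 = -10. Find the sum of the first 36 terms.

Common ratio r = 2.
h_j = (-5)·2^(j-0).
S = (-5)·(2^36 - 1)/(2 - 1) = (-5)·(68719476736 - 1)/(1) = -343597383675.

-343597383675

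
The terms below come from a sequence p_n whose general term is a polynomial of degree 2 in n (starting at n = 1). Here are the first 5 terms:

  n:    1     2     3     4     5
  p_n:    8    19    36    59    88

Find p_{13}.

1st diffs: 11, 17, 23, 29.
2nd diffs: 6, 6, 6 (constant).
Newton forward-difference form: p_n = 8 + 11·C(n-1,1) + 6·C(n-1,2).
At n = 13: n-1 = 12, so p_{13} = 8 + 132 + 396 = 536.

536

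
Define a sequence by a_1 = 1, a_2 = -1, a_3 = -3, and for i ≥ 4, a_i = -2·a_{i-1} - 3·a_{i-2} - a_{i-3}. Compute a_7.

a_4 = 8, a_5 = -6, a_6 = -9, a_7 = 28.

28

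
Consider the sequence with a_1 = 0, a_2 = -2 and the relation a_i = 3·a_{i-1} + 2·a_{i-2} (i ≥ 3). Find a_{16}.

-91284358

a_3 = -6;  a_4 = -22;  a_5 = -78;  …;  a_{13} = -2020590;  a_{14} = -7196438;  a_{15} = -25630494;  a_{16} = -91284358.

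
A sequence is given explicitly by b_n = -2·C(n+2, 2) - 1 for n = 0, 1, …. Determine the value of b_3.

-21

C(5, 2) = 10, so b_3 = -21.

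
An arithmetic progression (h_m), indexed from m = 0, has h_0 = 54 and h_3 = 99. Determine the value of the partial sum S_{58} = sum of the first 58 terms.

27927

Common difference d = (99 - 54) / (3 - 0) = 15.
h_m = 54 + (m - 0)·15.
h_{57} = 909; S = 58·(54 + 909)/2 = 27927.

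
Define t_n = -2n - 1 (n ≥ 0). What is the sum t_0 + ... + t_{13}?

-196

Over n = 0..13: Σn = 91.
Total = (-2)·91 + (-1)·14 = -196.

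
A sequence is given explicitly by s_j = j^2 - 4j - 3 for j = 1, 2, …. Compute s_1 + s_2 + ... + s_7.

7

Over j = 1..7: Σj = 28, Σj² = 140.
Total = (1)·140 + (-4)·28 + (-3)·7 = 7.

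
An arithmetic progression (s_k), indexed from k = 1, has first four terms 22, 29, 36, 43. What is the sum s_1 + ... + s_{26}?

2847

Common difference d = 7.
s_k = 22 + (k - 1)·7.
s_{26} = 197; S = 26·(22 + 197)/2 = 2847.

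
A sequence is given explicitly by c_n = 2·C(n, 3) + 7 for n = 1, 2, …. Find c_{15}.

C(15, 3) = 455, so c_{15} = 917.

917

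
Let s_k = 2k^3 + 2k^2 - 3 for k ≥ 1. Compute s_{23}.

s_{23} = 2·23^3 + 2·23^2 - 3 = 25389.

25389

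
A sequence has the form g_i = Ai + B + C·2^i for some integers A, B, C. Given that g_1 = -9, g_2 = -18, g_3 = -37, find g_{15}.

-163825

At i = 1, 2, 3: A + B + 2C = -9; 2A + B + 4C = -18; 3A + B + 8C = -37.
Subtracting the first from the second: A + 2C = -9.
Subtracting the second from the third: A + 4C = -19.
Solving: C = -5, A = 1, then B = 0.
Therefore g_{15} = 15 + 0 + (-5)·32768 = -163825.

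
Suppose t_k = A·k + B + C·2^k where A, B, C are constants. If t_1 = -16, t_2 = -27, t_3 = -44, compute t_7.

-424

Write the equations: A + B + 2C = -16; 2A + B + 4C = -27; 3A + B + 8C = -44.
Subtracting the first from the second: A + 2C = -11.
Subtracting the second from the third: A + 4C = -17.
Solving: C = -3, A = -5, then B = -5.
Therefore t_7 = -35 + (-5) + (-3)·128 = -424.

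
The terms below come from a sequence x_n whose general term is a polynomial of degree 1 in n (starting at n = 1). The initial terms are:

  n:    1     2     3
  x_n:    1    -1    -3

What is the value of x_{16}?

1st diffs: -2, -2 (constant).
So x_n = -2n + 3.
Evaluating at n = 16 gives x_{16} = -29.

-29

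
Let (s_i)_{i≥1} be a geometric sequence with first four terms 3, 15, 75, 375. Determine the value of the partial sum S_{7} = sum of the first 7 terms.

58593

Common ratio r = 5.
s_i = 3·5^(i-1).
S = 3·(5^7 - 1)/(5 - 1) = 3·(78125 - 1)/(4) = 58593.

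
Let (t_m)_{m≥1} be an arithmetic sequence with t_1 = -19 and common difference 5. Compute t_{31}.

t_m = -19 + (m - 1)·5.
t_{31} = -19 + 30·5 = 131.

131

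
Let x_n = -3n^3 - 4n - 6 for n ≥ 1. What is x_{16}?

-12358

x_{16} = -3·16^3 - 4·16 - 6 = -12358.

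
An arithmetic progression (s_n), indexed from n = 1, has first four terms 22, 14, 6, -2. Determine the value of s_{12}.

Common difference d = -8.
s_n = 22 + (n - 1)·(-8).
s_{12} = 22 + 11·(-8) = -66.

-66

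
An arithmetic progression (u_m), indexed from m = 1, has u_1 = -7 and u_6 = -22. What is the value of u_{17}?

Common difference d = (-22 - (-7)) / (6 - 1) = -3.
u_m = -7 + (m - 1)·(-3).
u_{17} = -7 + 16·(-3) = -55.

-55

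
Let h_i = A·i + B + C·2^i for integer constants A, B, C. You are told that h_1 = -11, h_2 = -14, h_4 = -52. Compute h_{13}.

-32711

Plug in i = 1, 2, 4: A + B + 2C = -11; 2A + B + 4C = -14; 4A + B + 16C = -52.
Subtracting the first from the second: A + 2C = -3.
Subtracting the second from the third: 2A + 12C = -38.
Solving: C = -4, A = 5, then B = -8.
So h_i = 5·i + (-8) + (-4)·2^i; at i=13 this is -32711.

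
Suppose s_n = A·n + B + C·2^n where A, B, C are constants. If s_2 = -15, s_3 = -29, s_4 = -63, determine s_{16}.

-327591

Write the equations: 2A + B + 4C = -15; 3A + B + 8C = -29; 4A + B + 16C = -63.
Subtracting the first from the second: A + 4C = -14.
Subtracting the second from the third: A + 8C = -34.
Solving: C = -5, A = 6, then B = -7.
So s_n = 6·n + (-7) + (-5)·2^n; at n=16 this is -327591.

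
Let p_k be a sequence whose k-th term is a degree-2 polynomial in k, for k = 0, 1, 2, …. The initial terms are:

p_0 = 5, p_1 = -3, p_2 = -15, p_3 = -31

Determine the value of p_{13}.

-411

1st diffs: -8, -12, -16.
2nd diffs: -4, -4 (constant).
Newton forward-difference form: p_k = 5 + (-8)·C(k,1) + (-4)·C(k,2).
At k = 13: k = 13, so p_{13} = 5 - 104 - 312 = -411.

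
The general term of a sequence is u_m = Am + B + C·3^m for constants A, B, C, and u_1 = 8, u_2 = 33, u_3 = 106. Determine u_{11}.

Plug in m = 1, 2, 3: A + B + 3C = 8; 2A + B + 9C = 33; 3A + B + 27C = 106.
Subtracting the first from the second: A + 6C = 25.
Subtracting the second from the third: A + 18C = 73.
Solving: C = 4, A = 1, then B = -5.
Hence u_{11} = 1·11 + (-5) + 4·177147 = 708594.

708594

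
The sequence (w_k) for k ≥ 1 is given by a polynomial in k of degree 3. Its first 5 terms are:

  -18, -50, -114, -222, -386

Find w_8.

-1334

1st diffs: -32, -64, -108, -164.
2nd diffs: -32, -44, -56.
3rd diffs: -12, -12 (constant).
Newton forward-difference form: w_k = -18 + (-32)·C(k-1,1) + (-32)·C(k-1,2) + (-12)·C(k-1,3).
At k = 8: k-1 = 7, so w_8 = -18 - 224 - 672 - 420 = -1334.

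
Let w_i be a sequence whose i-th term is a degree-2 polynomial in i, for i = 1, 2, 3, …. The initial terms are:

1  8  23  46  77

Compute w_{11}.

431

1st diffs: 7, 15, 23, 31.
2nd diffs: 8, 8, 8 (constant).
Newton forward-difference form: w_i = 1 + 7·C(i-1,1) + 8·C(i-1,2).
At i = 11: i-1 = 10, so w_{11} = 1 + 70 + 360 = 431.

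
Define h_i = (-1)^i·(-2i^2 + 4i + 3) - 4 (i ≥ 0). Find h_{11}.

(-1)^11 = -1; -2i^2 + 4i + 3 at i=11 is -195; so h_{11} = 191.

191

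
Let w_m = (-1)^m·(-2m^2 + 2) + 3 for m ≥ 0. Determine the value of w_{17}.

579

(-1)^17 = -1; -2m^2 + 2 at m=17 is -576; so w_{17} = 579.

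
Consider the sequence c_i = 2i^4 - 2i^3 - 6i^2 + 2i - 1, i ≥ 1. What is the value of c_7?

3835

c_7 = 2·7^4 - 2·7^3 - 6·7^2 + 2·7 - 1 = 3835.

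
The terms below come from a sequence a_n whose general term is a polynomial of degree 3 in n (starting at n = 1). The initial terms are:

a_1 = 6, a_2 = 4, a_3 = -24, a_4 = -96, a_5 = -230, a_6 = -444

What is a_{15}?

1st diffs: -2, -28, -72, -134, -214.
2nd diffs: -26, -44, -62, -80.
3rd diffs: -18, -18, -18 (constant).
Newton forward-difference form: a_n = 6 + (-2)·C(n-1,1) + (-26)·C(n-1,2) + (-18)·C(n-1,3).
At n = 15: n-1 = 14, so a_{15} = 6 - 28 - 2366 - 6552 = -8940.

-8940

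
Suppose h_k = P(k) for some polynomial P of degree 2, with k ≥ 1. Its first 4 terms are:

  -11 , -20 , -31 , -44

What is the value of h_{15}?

-319

1st diffs: -9, -11, -13.
2nd diffs: -2, -2 (constant).
So h_k = -k^2 - 6k - 4.
Evaluating at k = 15 gives h_{15} = -319.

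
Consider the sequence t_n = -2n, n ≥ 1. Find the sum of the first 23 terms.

Over n = 1..23: Σn = 276.
Total = (-2)·276 = -552.

-552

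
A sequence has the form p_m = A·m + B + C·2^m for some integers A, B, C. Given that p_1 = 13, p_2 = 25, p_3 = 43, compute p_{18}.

Write the equations: A + B + 2C = 13; 2A + B + 4C = 25; 3A + B + 8C = 43.
Subtracting the first from the second: A + 2C = 12.
Subtracting the second from the third: A + 4C = 18.
Solving: C = 3, A = 6, then B = 1.
So p_m = 6·m + 1 + 3·2^m; at m=18 this is 786541.

786541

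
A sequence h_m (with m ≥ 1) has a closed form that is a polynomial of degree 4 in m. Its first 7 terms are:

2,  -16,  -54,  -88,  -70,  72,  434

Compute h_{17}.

54434

1st diffs: -18, -38, -34, 18, 142, 362.
2nd diffs: -20, 4, 52, 124, 220.
3rd diffs: 24, 48, 72, 96.
4th diffs: 24, 24, 24 (constant).
Newton forward-difference form: h_m = 2 + (-18)·C(m-1,1) + (-20)·C(m-1,2) + 24·C(m-1,3) + 24·C(m-1,4).
At m = 17: m-1 = 16, so h_{17} = 2 - 288 - 2400 + 13440 + 43680 = 54434.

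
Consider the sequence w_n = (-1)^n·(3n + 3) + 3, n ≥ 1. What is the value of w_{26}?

84

(-1)^26 = 1; 3n + 3 at n=26 is 81; so w_{26} = 84.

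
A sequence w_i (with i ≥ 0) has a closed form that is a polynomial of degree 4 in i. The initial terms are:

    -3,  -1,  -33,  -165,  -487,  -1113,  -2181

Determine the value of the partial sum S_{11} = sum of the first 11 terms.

-38401

1st diffs: 2, -32, -132, -322, -626, -1068.
2nd diffs: -34, -100, -190, -304, -442.
3rd diffs: -66, -90, -114, -138.
4th diffs: -24, -24, -24 (constant).
So w_i = -i^4 - 5i^3 + 5i^2 + 3i - 3.
Continuing: -3853, -6315, -9777, -14473.
Summing i = 0..10 (11 terms) gives -38401.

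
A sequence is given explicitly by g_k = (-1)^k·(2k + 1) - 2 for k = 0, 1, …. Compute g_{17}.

(-1)^17 = -1; 2k + 1 at k=17 is 35; so g_{17} = -37.

-37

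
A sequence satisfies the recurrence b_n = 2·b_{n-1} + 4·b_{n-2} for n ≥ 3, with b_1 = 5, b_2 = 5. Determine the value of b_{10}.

97280

Applying the relation repeatedly:
b_3 = 30;  b_4 = 80;  b_5 = 280;  b_6 = 880;  b_7 = 2880;  b_8 = 9280;  b_9 = 30080;  b_{10} = 97280.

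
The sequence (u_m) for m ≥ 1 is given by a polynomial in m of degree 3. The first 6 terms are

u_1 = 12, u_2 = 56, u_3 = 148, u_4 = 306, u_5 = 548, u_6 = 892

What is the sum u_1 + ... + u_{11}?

1st diffs: 44, 92, 158, 242, 344.
2nd diffs: 48, 66, 84, 102.
3rd diffs: 18, 18, 18 (constant).
Newton forward-difference form: u_m = 12 + 44·C(m-1,1) + 48·C(m-1,2) + 18·C(m-1,3).
Continuing: …, 1356, 1958, 2716, 3648, …, u_{11} = 4772.
Summing m = 1..11 (11 terms) gives 16412.

16412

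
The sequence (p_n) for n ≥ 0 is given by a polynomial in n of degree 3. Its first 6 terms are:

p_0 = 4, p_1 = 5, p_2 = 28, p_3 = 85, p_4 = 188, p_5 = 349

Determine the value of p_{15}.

7789

1st diffs: 1, 23, 57, 103, 161.
2nd diffs: 22, 34, 46, 58.
3rd diffs: 12, 12, 12 (constant).
Newton forward-difference form: p_n = 4 + 1·C(n,1) + 22·C(n,2) + 12·C(n,3).
At n = 15: n = 15, so p_{15} = 4 + 15 + 2310 + 5460 = 7789.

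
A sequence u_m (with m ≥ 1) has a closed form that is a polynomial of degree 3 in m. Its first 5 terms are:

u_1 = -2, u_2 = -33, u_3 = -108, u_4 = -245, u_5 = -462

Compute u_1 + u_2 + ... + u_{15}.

-47875

1st diffs: -31, -75, -137, -217.
2nd diffs: -44, -62, -80.
3rd diffs: -18, -18 (constant).
Newton forward-difference form: u_m = -2 + (-31)·C(m-1,1) + (-44)·C(m-1,2) + (-18)·C(m-1,3).
Continuing: …, -777, -1208, -1773, -2490, …, u_{15} = -10992.
Summing m = 1..15 (15 terms) gives -47875.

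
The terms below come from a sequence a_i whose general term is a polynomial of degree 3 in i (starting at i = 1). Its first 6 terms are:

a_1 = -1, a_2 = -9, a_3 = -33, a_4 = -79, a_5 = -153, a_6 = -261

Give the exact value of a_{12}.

-1959

1st diffs: -8, -24, -46, -74, -108.
2nd diffs: -16, -22, -28, -34.
3rd diffs: -6, -6, -6 (constant).
So a_i = -i^3 - 2i^2 + 5i - 3.
Evaluating at i = 12 gives a_{12} = -1959.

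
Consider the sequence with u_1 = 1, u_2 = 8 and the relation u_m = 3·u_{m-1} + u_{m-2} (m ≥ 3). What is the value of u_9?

32605

Step forward from the initial values:
u_3 = 25;  u_4 = 83;  u_5 = 274;  u_6 = 905;  u_7 = 2989;  u_8 = 9872;  u_9 = 32605.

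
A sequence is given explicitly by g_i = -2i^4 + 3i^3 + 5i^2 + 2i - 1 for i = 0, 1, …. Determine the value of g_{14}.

g_{14} = -2·14^4 + 3·14^3 + 5·14^2 + 2·14 - 1 = -67593.

-67593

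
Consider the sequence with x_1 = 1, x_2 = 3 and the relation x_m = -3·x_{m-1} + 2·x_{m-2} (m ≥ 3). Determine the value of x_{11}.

Compute successive terms:
x_3 = -7;  x_4 = 27;  x_5 = -95;  x_6 = 339;  x_7 = -1207;  x_8 = 4299;  x_9 = -15311;  x_{10} = 54531;  x_{11} = -194215.

-194215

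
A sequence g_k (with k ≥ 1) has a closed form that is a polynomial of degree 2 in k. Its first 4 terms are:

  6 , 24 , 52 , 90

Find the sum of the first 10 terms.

1st diffs: 18, 28, 38.
2nd diffs: 10, 10 (constant).
So g_k = 5k^2 + 3k - 2.
Continuing: …, 138, 196, 264, 342, …, g_{10} = 528.
Summing k = 1..10 (10 terms) gives 2070.

2070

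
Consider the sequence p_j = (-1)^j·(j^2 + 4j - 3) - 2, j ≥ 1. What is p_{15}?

-284

(-1)^15 = -1; j^2 + 4j - 3 at j=15 is 282; so p_{15} = -284.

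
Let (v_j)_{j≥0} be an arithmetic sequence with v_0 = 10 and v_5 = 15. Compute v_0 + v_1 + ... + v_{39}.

Common difference d = (15 - 10) / (5 - 0) = 1.
v_j = 10 + (j - 0)·1.
v_{39} = 49; S = 40·(10 + 49)/2 = 1180.

1180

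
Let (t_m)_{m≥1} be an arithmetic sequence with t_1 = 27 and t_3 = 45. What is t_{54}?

504

Common difference d = (45 - 27) / (3 - 1) = 9.
t_m = 27 + (m - 1)·9.
t_{54} = 27 + 53·9 = 504.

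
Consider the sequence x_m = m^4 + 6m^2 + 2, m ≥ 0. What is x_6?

x_6 = 1·6^4 + 6·6^2 + 2 = 1514.

1514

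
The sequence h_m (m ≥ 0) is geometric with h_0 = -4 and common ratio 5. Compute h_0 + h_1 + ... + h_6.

h_m = (-4)·5^(m-0).
S = (-4)·(5^7 - 1)/(5 - 1) = (-4)·(78125 - 1)/(4) = -78124.

-78124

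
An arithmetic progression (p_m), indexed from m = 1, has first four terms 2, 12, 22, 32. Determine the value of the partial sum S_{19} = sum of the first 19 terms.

Common difference d = 10.
p_m = 2 + (m - 1)·10.
p_{19} = 182; S = 19·(2 + 182)/2 = 1748.

1748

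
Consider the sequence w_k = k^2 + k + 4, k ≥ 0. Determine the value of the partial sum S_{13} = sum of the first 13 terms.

780

Over k = 0..12: Σk = 78, Σk² = 650.
Total = (1)·650 + (1)·78 + (4)·13 = 780.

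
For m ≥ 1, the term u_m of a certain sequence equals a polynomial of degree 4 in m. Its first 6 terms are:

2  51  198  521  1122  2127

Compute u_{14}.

47751

1st diffs: 49, 147, 323, 601, 1005.
2nd diffs: 98, 176, 278, 404.
3rd diffs: 78, 102, 126.
4th diffs: 24, 24 (constant).
Newton forward-difference form: u_m = 2 + 49·C(m-1,1) + 98·C(m-1,2) + 78·C(m-1,3) + 24·C(m-1,4).
At m = 14: m-1 = 13, so u_{14} = 2 + 637 + 7644 + 22308 + 17160 = 47751.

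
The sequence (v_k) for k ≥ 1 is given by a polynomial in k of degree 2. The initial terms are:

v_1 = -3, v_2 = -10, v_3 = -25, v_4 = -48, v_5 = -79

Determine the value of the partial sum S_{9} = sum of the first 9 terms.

-951

1st diffs: -7, -15, -23, -31.
2nd diffs: -8, -8, -8 (constant).
So v_k = -4k^2 + 5k - 4.
Continuing: -118, -165, -220, -283.
Summing k = 1..9 (9 terms) gives -951.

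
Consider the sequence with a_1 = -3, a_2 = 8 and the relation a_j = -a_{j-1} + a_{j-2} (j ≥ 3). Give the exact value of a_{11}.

Step forward from the initial values:
a_3 = -11; a_4 = 19; a_5 = -30; a_6 = 49; a_7 = -79; a_8 = 128; a_9 = -207; a_{10} = 335; a_{11} = -542.

-542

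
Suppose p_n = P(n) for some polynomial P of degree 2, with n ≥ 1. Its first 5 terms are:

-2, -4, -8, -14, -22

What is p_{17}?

1st diffs: -2, -4, -6, -8.
2nd diffs: -2, -2, -2 (constant).
Newton forward-difference form: p_n = -2 + (-2)·C(n-1,1) + (-2)·C(n-1,2).
At n = 17: n-1 = 16, so p_{17} = -2 - 32 - 240 = -274.

-274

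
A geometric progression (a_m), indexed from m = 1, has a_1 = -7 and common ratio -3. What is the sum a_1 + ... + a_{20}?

6101872700

a_m = (-7)·(-3)^(m-1).
S = (-7)·((-3)^20 - 1)/(-3 - 1) = (-7)·(3486784401 - 1)/(-4) = 6101872700.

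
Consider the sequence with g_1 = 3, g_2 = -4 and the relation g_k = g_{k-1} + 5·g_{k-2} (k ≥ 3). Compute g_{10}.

2571

g_3 = 11;  g_4 = -9;  g_5 = 46;  g_6 = 1;  g_7 = 231;  g_8 = 236;  g_9 = 1391;  g_{10} = 2571.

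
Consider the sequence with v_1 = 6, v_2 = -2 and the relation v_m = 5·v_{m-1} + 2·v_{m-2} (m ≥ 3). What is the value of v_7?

Applying the relation repeatedly:
v_3 = 2;  v_4 = 6;  v_5 = 34;  v_6 = 182;  v_7 = 978.

978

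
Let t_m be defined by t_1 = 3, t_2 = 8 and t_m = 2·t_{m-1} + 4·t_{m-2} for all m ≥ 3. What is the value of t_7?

Step forward from the initial values:
t_3 = 28  t_4 = 88  t_5 = 288  t_6 = 928  t_7 = 3008.

3008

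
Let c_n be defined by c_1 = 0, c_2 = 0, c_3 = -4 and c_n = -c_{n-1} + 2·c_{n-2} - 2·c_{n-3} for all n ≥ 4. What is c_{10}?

Compute successive terms:
c_4 = 4, c_5 = -12, c_6 = 28, c_7 = -60, c_8 = 140, c_9 = -316, c_{10} = 716.

716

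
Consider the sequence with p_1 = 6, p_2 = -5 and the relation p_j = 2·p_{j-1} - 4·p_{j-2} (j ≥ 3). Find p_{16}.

-196608

p_3 = -34, p_4 = -48, p_5 = 40, …, p_{13} = 24576, p_{14} = -20480, p_{15} = -139264, p_{16} = -196608.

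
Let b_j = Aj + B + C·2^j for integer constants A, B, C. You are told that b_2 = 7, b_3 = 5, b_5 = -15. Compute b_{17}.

-131031

The three given values yield: 2A + B + 4C = 7; 3A + B + 8C = 5; 5A + B + 32C = -15.
Subtracting the first from the second: A + 4C = -2.
Subtracting the second from the third: 2A + 24C = -20.
Solving: C = -1, A = 2, then B = 7.
So b_j = 2·j + 7 + (-1)·2^j; at j=17 this is -131031.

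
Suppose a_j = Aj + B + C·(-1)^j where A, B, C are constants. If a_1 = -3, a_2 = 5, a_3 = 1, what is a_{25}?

45

Write the equations: A + B - C = -3; 2A + B + C = 5; 3A + B - C = 1.
Subtracting the first from the second: A + 2C = 8.
Subtracting the second from the third: A - 2C = -4.
Solving: C = 3, A = 2, then B = -2.
So a_j = 2·j + (-2) + 3·(-1)^j; at j=25 this is 45.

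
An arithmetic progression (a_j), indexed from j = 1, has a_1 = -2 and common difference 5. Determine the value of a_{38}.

a_j = -2 + (j - 1)·5.
a_{38} = -2 + 37·5 = 183.

183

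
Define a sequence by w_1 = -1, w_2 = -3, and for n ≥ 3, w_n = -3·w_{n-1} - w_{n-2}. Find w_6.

Compute successive terms:
w_3 = 10;  w_4 = -27;  w_5 = 71;  w_6 = -186.

-186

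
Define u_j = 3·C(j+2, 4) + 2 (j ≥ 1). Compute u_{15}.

7142

C(17, 4) = 2380, so u_{15} = 7142.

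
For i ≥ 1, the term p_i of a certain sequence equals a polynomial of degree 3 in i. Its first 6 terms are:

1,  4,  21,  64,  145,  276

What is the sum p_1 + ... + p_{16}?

1st diffs: 3, 17, 43, 81, 131.
2nd diffs: 14, 26, 38, 50.
3rd diffs: 12, 12, 12 (constant).
Newton forward-difference form: p_i = 1 + 3·C(i-1,1) + 14·C(i-1,2) + 12·C(i-1,3).
Continuing: …, 469, 736, 1089, 1540, …, p_{16} = 6976.
Summing i = 1..16 (16 terms) gives 30056.

30056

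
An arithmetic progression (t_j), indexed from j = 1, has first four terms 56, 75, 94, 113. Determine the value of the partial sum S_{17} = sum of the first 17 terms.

Common difference d = 19.
t_j = 56 + (j - 1)·19.
t_{17} = 360; S = 17·(56 + 360)/2 = 3536.

3536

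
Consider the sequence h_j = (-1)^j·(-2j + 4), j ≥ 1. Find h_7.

10

(-1)^7 = -1; -2j + 4 at j=7 is -10; so h_7 = 10.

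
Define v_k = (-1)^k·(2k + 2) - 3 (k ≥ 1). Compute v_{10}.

19

(-1)^10 = 1; 2k + 2 at k=10 is 22; so v_{10} = 19.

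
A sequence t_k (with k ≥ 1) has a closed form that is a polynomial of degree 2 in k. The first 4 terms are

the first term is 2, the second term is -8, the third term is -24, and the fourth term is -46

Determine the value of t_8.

-194

1st diffs: -10, -16, -22.
2nd diffs: -6, -6 (constant).
Newton forward-difference form: t_k = 2 + (-10)·C(k-1,1) + (-6)·C(k-1,2).
At k = 8: k-1 = 7, so t_8 = 2 - 70 - 126 = -194.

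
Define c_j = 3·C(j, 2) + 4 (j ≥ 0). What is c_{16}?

364

C(16, 2) = 120, so c_{16} = 364.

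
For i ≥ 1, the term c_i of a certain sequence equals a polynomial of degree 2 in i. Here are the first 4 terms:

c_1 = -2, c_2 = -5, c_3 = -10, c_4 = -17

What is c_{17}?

-290

1st diffs: -3, -5, -7.
2nd diffs: -2, -2 (constant).
So c_i = -i^2 - 1.
Evaluating at i = 17 gives c_{17} = -290.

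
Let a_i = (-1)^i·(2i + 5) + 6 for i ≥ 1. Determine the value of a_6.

(-1)^6 = 1; 2i + 5 at i=6 is 17; so a_6 = 23.

23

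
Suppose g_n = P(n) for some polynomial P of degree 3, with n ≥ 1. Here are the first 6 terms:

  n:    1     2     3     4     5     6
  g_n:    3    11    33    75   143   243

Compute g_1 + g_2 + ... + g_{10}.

3330

1st diffs: 8, 22, 42, 68, 100.
2nd diffs: 14, 20, 26, 32.
3rd diffs: 6, 6, 6 (constant).
So g_n = n^3 + n^2 - 2n + 3.
Continuing: 381, 563, 795, 1083.
Summing n = 1..10 (10 terms) gives 3330.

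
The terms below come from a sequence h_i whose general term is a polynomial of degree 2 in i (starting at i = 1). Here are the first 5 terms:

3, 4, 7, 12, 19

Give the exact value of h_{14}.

1st diffs: 1, 3, 5, 7.
2nd diffs: 2, 2, 2 (constant).
So h_i = i^2 - 2i + 4.
Evaluating at i = 14 gives h_{14} = 172.

172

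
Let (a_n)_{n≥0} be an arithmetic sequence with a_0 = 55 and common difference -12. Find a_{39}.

a_n = 55 + (n - 0)·(-12).
a_{39} = 55 + 39·(-12) = -413.

-413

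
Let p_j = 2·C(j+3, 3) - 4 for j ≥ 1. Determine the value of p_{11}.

724

C(14, 3) = 364, so p_{11} = 724.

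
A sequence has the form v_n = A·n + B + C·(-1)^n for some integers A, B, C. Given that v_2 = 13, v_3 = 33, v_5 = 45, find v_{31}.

The three given values yield: 2A + B + C = 13; 3A + B - C = 33; 5A + B - C = 45.
Subtracting the first from the second: A - 2C = 20.
Subtracting the second from the third: 2A = 12.
Solving: C = -7, A = 6, then B = 8.
So v_n = 6·n + 8 + (-7)·(-1)^n; at n=31 this is 201.

201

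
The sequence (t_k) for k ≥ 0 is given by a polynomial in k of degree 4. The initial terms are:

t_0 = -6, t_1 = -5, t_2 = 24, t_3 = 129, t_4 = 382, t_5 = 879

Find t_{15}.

57549

1st diffs: 1, 29, 105, 253, 497.
2nd diffs: 28, 76, 148, 244.
3rd diffs: 48, 72, 96.
4th diffs: 24, 24 (constant).
So t_k = k^4 + 2k^3 + k^2 - 3k - 6.
Evaluating at k = 15 gives t_{15} = 57549.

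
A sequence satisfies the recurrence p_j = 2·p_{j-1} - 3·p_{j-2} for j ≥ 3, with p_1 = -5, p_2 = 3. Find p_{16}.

Step forward from the initial values:
p_3 = 21, p_4 = 33, p_5 = 3, …, p_{13} = -5325, p_{14} = -7293, p_{15} = 1389, p_{16} = 24657.

24657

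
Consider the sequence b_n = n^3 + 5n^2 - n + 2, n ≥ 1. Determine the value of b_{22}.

b_{22} = 1·22^3 + 5·22^2 - 1·22 + 2 = 13048.

13048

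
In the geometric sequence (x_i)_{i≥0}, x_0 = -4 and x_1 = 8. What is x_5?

128

Common ratio r = -2.
x_i = (-4)·(-2)^(i-0).
x_5 = (-4)·(-2)^5 = 128.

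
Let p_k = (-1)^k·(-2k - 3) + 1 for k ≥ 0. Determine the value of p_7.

18

(-1)^7 = -1; -2k - 3 at k=7 is -17; so p_7 = 18.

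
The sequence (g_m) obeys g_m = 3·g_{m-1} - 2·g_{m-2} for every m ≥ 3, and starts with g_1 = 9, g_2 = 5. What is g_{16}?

-131059

g_3 = -3;  g_4 = -19;  g_5 = -51;  …;  g_{13} = -16371;  g_{14} = -32755;  g_{15} = -65523;  g_{16} = -131059.
(Characteristic roots are 2 and 1.)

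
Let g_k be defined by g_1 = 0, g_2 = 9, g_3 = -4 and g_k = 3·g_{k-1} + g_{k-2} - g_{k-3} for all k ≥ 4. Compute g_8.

Step forward from the initial values:
g_4 = -3; g_5 = -22; g_6 = -65; g_7 = -214; g_8 = -685.

-685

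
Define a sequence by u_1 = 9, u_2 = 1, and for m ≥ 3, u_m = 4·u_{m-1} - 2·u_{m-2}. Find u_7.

-2392

u_3 = -14  u_4 = -58  u_5 = -204  u_6 = -700  u_7 = -2392.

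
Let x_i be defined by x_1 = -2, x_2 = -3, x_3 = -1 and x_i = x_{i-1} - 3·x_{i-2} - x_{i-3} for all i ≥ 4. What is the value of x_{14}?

x_4 = 10; x_5 = 16; x_6 = -13; …; x_{11} = -93; x_{12} = -1450; x_{13} = -1564; x_{14} = 2879.

2879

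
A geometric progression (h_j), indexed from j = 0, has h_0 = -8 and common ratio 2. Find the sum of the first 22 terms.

-33554424

h_j = (-8)·2^(j-0).
S = (-8)·(2^22 - 1)/(2 - 1) = (-8)·(4194304 - 1)/(1) = -33554424.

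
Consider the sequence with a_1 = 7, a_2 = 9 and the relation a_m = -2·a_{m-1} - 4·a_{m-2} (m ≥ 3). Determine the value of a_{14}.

36864

Applying the relation repeatedly:
a_3 = -46; a_4 = 56; a_5 = 72; …; a_{11} = 4608; a_{12} = -23552; a_{13} = 28672; a_{14} = 36864.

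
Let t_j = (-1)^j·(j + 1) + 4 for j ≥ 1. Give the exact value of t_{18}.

(-1)^18 = 1; j + 1 at j=18 is 19; so t_{18} = 23.

23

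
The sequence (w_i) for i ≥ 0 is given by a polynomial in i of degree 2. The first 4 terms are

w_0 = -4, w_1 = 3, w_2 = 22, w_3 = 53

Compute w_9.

1st diffs: 7, 19, 31.
2nd diffs: 12, 12 (constant).
So w_i = 6i^2 + i - 4.
Evaluating at i = 9 gives w_9 = 491.

491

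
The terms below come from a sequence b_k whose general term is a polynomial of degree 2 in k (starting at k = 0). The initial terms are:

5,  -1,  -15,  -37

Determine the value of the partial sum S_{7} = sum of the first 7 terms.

1st diffs: -6, -14, -22.
2nd diffs: -8, -8 (constant).
So b_k = -4k^2 - 2k + 5.
Continuing: -67, -105, -151.
Summing k = 0..6 (7 terms) gives -371.

-371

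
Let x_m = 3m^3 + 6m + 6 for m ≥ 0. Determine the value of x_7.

x_7 = 3·7^3 + 6·7 + 6 = 1077.

1077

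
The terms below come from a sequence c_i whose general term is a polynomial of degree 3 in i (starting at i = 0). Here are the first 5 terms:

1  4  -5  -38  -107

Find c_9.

-1412

1st diffs: 3, -9, -33, -69.
2nd diffs: -12, -24, -36.
3rd diffs: -12, -12 (constant).
Newton forward-difference form: c_i = 1 + 3·C(i,1) + (-12)·C(i,2) + (-12)·C(i,3).
At i = 9: i = 9, so c_9 = 1 + 27 - 432 - 1008 = -1412.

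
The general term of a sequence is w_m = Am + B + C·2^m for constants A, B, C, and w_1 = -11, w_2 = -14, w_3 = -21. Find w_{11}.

-4093

The three given values yield: A + B + 2C = -11; 2A + B + 4C = -14; 3A + B + 8C = -21.
Subtracting the first from the second: A + 2C = -3.
Subtracting the second from the third: A + 4C = -7.
Solving: C = -2, A = 1, then B = -8.
So w_m = 1·m + (-8) + (-2)·2^m; at m=11 this is -4093.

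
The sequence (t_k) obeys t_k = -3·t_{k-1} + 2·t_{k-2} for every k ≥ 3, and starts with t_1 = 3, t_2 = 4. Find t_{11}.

-184410

Compute successive terms:
t_3 = -6, t_4 = 26, t_5 = -90, t_6 = 322, t_7 = -1146, t_8 = 4082, t_9 = -14538, t_{10} = 51778, t_{11} = -184410.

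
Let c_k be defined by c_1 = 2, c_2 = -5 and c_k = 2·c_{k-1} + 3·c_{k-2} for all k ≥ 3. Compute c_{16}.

-10761683

Compute successive terms:
c_3 = -4; c_4 = -23; c_5 = -58; …; c_{13} = -398578; c_{14} = -1195745; c_{15} = -3587224; c_{16} = -10761683.
(Characteristic roots are 3 and -1.)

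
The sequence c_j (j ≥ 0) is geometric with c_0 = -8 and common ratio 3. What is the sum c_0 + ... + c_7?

c_j = (-8)·3^(j-0).
S = (-8)·(3^8 - 1)/(3 - 1) = (-8)·(6561 - 1)/(2) = -26240.

-26240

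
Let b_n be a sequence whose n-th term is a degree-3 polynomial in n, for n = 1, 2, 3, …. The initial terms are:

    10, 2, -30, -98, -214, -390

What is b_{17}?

1st diffs: -8, -32, -68, -116, -176.
2nd diffs: -24, -36, -48, -60.
3rd diffs: -12, -12, -12 (constant).
Newton forward-difference form: b_n = 10 + (-8)·C(n-1,1) + (-24)·C(n-1,2) + (-12)·C(n-1,3).
At n = 17: n-1 = 16, so b_{17} = 10 - 128 - 2880 - 6720 = -9718.

-9718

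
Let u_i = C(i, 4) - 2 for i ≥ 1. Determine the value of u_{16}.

C(16, 4) = 1820, so u_{16} = 1818.

1818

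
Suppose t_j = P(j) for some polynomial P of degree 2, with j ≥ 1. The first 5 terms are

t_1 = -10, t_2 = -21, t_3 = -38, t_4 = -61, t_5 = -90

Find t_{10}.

-325

1st diffs: -11, -17, -23, -29.
2nd diffs: -6, -6, -6 (constant).
So t_j = -3j^2 - 2j - 5.
Evaluating at j = 10 gives t_{10} = -325.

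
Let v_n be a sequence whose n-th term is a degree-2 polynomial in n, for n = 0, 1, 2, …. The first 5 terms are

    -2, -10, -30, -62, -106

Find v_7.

1st diffs: -8, -20, -32, -44.
2nd diffs: -12, -12, -12 (constant).
Newton forward-difference form: v_n = -2 + (-8)·C(n,1) + (-12)·C(n,2).
At n = 7: n = 7, so v_7 = -2 - 56 - 252 = -310.

-310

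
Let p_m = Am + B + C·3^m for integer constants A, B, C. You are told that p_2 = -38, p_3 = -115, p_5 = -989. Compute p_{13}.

-6377349

Write the equations: 2A + B + 9C = -38; 3A + B + 27C = -115; 5A + B + 243C = -989.
Subtracting the first from the second: A + 18C = -77.
Subtracting the second from the third: 2A + 216C = -874.
Solving: C = -4, A = -5, then B = 8.
Hence p_{13} = -5·13 + 8 + (-4)·1594323 = -6377349.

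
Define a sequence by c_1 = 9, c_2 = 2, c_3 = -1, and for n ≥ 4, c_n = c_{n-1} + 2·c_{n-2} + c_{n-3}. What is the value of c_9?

Step forward from the initial values:
c_4 = 12  c_5 = 12  c_6 = 35  c_7 = 71  c_8 = 153  c_9 = 330.

330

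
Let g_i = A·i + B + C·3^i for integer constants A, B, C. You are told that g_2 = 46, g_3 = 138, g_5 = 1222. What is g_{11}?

885754

At i = 2, 3, 5: 2A + B + 9C = 46; 3A + B + 27C = 138; 5A + B + 243C = 1222.
Subtracting the first from the second: A + 18C = 92.
Subtracting the second from the third: 2A + 216C = 1084.
Solving: C = 5, A = 2, then B = -3.
So g_i = 2·i + (-3) + 5·3^i; at i=11 this is 885754.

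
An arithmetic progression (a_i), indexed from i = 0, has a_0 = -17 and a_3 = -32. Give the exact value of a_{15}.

-92

Common difference d = (-32 - (-17)) / (3 - 0) = -5.
a_i = -17 + (i - 0)·(-5).
a_{15} = -17 + 15·(-5) = -92.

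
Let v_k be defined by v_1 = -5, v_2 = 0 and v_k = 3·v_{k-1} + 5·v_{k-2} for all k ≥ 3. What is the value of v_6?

Compute successive terms:
v_3 = -25;  v_4 = -75;  v_5 = -350;  v_6 = -1425.

-1425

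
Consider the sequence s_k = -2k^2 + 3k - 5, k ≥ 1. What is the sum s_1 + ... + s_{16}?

Over k = 1..16: Σk = 136, Σk² = 1496.
Total = (-2)·1496 + (3)·136 + (-5)·16 = -2664.

-2664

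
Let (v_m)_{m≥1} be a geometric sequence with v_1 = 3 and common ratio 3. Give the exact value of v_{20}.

3486784401

v_m = 3·3^(m-1).
v_{20} = 3·3^19 = 3486784401.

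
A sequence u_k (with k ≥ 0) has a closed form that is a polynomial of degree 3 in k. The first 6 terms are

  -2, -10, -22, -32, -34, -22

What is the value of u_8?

1st diffs: -8, -12, -10, -2, 12.
2nd diffs: -4, 2, 8, 14.
3rd diffs: 6, 6, 6 (constant).
Newton forward-difference form: u_k = -2 + (-8)·C(k,1) + (-4)·C(k,2) + 6·C(k,3).
At k = 8: k = 8, so u_8 = -2 - 64 - 112 + 336 = 158.

158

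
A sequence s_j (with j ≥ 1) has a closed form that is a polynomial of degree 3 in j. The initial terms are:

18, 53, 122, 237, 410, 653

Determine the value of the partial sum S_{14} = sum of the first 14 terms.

1st diffs: 35, 69, 115, 173, 243.
2nd diffs: 34, 46, 58, 70.
3rd diffs: 12, 12, 12 (constant).
So s_j = 2j^3 + 5j^2 + 6j + 5.
Continuing: …, 978, 1397, 1922, 2565, …, s_{14} = 6557.
Summing j = 1..14 (14 terms) gives 27825.

27825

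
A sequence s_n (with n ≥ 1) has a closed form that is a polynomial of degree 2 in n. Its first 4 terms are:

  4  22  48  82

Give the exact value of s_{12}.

1st diffs: 18, 26, 34.
2nd diffs: 8, 8 (constant).
Newton forward-difference form: s_n = 4 + 18·C(n-1,1) + 8·C(n-1,2).
At n = 12: n-1 = 11, so s_{12} = 4 + 198 + 440 = 642.

642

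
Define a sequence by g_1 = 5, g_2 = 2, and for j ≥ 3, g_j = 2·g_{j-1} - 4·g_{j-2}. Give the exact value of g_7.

Step forward from the initial values:
g_3 = -16  g_4 = -40  g_5 = -16  g_6 = 128  g_7 = 320.

320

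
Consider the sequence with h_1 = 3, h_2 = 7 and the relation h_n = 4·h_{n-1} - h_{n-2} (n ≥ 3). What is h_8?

Compute successive terms:
h_3 = 25;  h_4 = 93;  h_5 = 347;  h_6 = 1295;  h_7 = 4833;  h_8 = 18037.

18037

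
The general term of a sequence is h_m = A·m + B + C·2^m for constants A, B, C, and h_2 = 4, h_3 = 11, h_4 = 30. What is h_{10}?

Plug in m = 2, 3, 4: 2A + B + 4C = 4; 3A + B + 8C = 11; 4A + B + 16C = 30.
Subtracting the first from the second: A + 4C = 7.
Subtracting the second from the third: A + 8C = 19.
Solving: C = 3, A = -5, then B = 2.
So h_m = -5·m + 2 + 3·2^m; at m=10 this is 3024.

3024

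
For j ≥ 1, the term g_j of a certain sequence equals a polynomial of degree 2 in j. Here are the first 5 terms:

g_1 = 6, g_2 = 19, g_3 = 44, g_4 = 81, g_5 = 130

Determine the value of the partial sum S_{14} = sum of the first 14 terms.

5635

1st diffs: 13, 25, 37, 49.
2nd diffs: 12, 12, 12 (constant).
Newton forward-difference form: g_j = 6 + 13·C(j-1,1) + 12·C(j-1,2).
Continuing: …, 191, 264, 349, 446, …, g_{14} = 1111.
Summing j = 1..14 (14 terms) gives 5635.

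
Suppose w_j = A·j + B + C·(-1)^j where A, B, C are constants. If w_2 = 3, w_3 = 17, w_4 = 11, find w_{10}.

Plug in j = 2, 3, 4: 2A + B + C = 3; 3A + B - C = 17; 4A + B + C = 11.
Subtracting the first from the second: A - 2C = 14.
Subtracting the second from the third: A + 2C = -6.
Solving: C = -5, A = 4, then B = 0.
Hence w_{10} = 4·10 + 0 + (-5)·1 = 35.

35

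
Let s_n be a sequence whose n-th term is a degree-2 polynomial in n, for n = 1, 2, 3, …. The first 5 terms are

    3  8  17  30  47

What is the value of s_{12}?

278

1st diffs: 5, 9, 13, 17.
2nd diffs: 4, 4, 4 (constant).
Newton forward-difference form: s_n = 3 + 5·C(n-1,1) + 4·C(n-1,2).
At n = 12: n-1 = 11, so s_{12} = 3 + 55 + 220 = 278.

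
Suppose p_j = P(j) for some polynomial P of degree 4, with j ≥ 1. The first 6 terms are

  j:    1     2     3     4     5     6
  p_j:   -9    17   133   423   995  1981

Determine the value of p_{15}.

63145

1st diffs: 26, 116, 290, 572, 986.
2nd diffs: 90, 174, 282, 414.
3rd diffs: 84, 108, 132.
4th diffs: 24, 24 (constant).
So p_j = j^4 + 4j^3 - 4j^2 - 5j - 5.
Evaluating at j = 15 gives p_{15} = 63145.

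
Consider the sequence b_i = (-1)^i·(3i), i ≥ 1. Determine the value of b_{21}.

(-1)^21 = -1; 3i at i=21 is 63; so b_{21} = -63.

-63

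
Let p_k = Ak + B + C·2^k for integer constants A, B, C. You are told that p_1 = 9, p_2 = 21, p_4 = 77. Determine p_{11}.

8233

Write the equations: A + B + 2C = 9; 2A + B + 4C = 21; 4A + B + 16C = 77.
Subtracting the first from the second: A + 2C = 12.
Subtracting the second from the third: 2A + 12C = 56.
Solving: C = 4, A = 4, then B = -3.
Therefore p_{11} = 44 + (-3) + 4·2048 = 8233.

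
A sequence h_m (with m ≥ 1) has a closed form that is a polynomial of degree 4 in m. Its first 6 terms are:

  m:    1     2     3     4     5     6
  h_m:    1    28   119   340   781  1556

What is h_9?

1st diffs: 27, 91, 221, 441, 775.
2nd diffs: 64, 130, 220, 334.
3rd diffs: 66, 90, 114.
4th diffs: 24, 24 (constant).
Newton forward-difference form: h_m = 1 + 27·C(m-1,1) + 64·C(m-1,2) + 66·C(m-1,3) + 24·C(m-1,4).
At m = 9: m-1 = 8, so h_9 = 1 + 216 + 1792 + 3696 + 1680 = 7385.

7385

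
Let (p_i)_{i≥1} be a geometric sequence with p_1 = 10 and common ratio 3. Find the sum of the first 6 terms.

p_i = 10·3^(i-1).
S = 10·(3^6 - 1)/(3 - 1) = 10·(729 - 1)/(2) = 3640.

3640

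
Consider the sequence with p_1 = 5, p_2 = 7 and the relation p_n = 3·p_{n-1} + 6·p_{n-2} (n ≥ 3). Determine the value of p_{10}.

Compute successive terms:
p_3 = 51  p_4 = 195  p_5 = 891  p_6 = 3843  p_7 = 16875  p_8 = 73683  p_9 = 322299  p_{10} = 1408995.

1408995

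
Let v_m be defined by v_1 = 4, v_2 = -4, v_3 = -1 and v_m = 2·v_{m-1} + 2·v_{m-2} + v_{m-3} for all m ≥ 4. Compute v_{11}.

-8986

Applying the relation repeatedly:
v_4 = -6;  v_5 = -18;  v_6 = -49;  v_7 = -140;  v_8 = -396;  v_9 = -1121;  v_{10} = -3174;  v_{11} = -8986.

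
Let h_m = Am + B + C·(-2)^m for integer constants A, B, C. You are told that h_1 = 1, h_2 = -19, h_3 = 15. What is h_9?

Write the equations: A + B - 2C = 1; 2A + B + 4C = -19; 3A + B - 8C = 15.
Subtracting the first from the second: A + 6C = -20.
Subtracting the second from the third: A - 12C = 34.
Solving: C = -3, A = -2, then B = -3.
So h_m = -2·m + (-3) + (-3)·(-2)^m; at m=9 this is 1515.

1515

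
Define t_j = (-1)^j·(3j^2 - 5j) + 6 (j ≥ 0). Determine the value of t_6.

(-1)^6 = 1; 3j^2 - 5j at j=6 is 78; so t_6 = 84.

84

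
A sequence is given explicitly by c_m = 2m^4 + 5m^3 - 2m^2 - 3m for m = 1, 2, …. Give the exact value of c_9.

16578

c_9 = 2·9^4 + 5·9^3 - 2·9^2 - 3·9 = 16578.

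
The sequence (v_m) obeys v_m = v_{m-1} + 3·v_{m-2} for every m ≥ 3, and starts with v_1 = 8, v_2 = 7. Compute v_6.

Step forward from the initial values:
v_3 = 31, v_4 = 52, v_5 = 145, v_6 = 301.

301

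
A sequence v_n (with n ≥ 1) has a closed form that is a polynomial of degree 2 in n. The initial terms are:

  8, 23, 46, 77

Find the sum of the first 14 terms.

1st diffs: 15, 23, 31.
2nd diffs: 8, 8 (constant).
Newton forward-difference form: v_n = 8 + 15·C(n-1,1) + 8·C(n-1,2).
Continuing: …, 116, 163, 218, 281, …, v_{14} = 827.
Summing n = 1..14 (14 terms) gives 4389.

4389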